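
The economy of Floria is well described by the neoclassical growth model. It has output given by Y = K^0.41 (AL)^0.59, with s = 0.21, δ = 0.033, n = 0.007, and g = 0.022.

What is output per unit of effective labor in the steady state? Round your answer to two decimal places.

y* ≈ 2.33

Steady state requires s·f(k) = (n + g + δ)·k, i.e. s·k^α = (n + g + δ)·k.
Dividing both sides by k: k^(1−α) = s / (n + g + δ).
k^0.59 = 0.21 / (0.007 + 0.022 + 0.033) = 0.21 / 0.062 = 3.3871
k* = 3.3871^(1/0.59) ≈ 7.9070
y* = (k*)^α = 7.9070^0.41 ≈ 2.3345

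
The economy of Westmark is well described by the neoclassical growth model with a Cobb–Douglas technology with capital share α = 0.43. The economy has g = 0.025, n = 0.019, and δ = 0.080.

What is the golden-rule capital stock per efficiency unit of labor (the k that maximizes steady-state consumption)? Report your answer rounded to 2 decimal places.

The golden rule sets f'(k) = n + g + δ, i.e. α·k^(α−1) = n + g + δ.
So k^(1−α) = α / (n + g + δ) = 0.43 / 0.124 = 3.4677.
k_gold = 3.4677^(1/0.57) ≈ 8.8602

k_gold ≈ 8.86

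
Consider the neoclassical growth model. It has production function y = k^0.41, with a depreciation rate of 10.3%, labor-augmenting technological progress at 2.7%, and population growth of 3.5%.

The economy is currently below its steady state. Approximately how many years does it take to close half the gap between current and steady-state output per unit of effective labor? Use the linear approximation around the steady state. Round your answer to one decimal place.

about 7.1 years

Near the steady state the convergence rate is λ = (1 − α)(n + g + δ).
λ = (1 − 0.41) × 0.165 = 0.59 × 0.165 = 0.09735
Half-life = ln 2 / λ = 0.6931 / 0.09735 ≈ 7.12 years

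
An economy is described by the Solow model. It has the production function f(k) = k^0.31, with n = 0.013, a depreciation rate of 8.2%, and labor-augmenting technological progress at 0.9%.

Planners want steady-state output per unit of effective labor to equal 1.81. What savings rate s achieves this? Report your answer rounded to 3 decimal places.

s ≈ 0.390

Steady state requires s·f(k) = (n + g + δ)·k, i.e. s·k^α = (n + g + δ)·k.
Since y* = [s/(n + g + δ)]^(α/(1−α)), we have s/(n + g + δ) = (y*)^((1−α)/α) = 1.81^2.2258 = 3.7458.
Therefore s = 3.7458 × (n + g + δ) = 3.7458 × 0.104 = 0.3896.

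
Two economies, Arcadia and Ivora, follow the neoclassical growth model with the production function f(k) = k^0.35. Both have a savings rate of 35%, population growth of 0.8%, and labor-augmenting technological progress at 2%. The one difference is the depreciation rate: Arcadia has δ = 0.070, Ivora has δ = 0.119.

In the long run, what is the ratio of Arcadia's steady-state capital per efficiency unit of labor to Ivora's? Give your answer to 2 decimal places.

k*_A / k*_I ≈ 1.87

Steady-state k* = [s/(n + g + δ)]^(1/(1−α)), so the ratio is [ (s_A/(n + g + δ)_A) / (s_I/(n + g + δ)_I) ]^1.5385.
s_A/(n + g + δ)_A = 0.35/0.098 = 3.5714; s_I/(n + g + δ)_I = 0.35/0.147 = 2.3810.
Ratio = (3.5714/2.3810)^1.5385 = 1.5000^1.5385 ≈ 1.8660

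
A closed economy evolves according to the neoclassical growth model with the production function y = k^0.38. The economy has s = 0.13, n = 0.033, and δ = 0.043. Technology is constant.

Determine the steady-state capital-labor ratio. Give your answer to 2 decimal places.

k* = 2.38

Steady state requires s·f(k) = (n + δ)·k, i.e. s·k^α = (n + δ)·k.
Rearranging, k^(1−α) = s / (n + δ).
k^0.62 = 0.13 / (0.033 + 0.043) = 0.13 / 0.076 = 1.7105
k* = 1.7105^(1/0.62) ≈ 2.3769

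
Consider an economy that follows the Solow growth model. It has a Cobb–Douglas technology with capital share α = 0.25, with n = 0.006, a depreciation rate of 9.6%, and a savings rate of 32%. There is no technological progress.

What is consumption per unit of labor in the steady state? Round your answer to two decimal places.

Steady state requires s·f(k) = (n + δ)·k, i.e. s·k^α = (n + δ)·k.
Dividing both sides by k: k^(1−α) = s / (n + δ).
k^0.75 = 0.32 / (0.006 + 0.096) = 0.32 / 0.102 = 3.1373
k* = 3.1373^(1/0.75) ≈ 4.5928
y* = (k*)^α = 4.5928^0.25 ≈ 1.4639
c* = (1 − s)·y* = (1 − 0.32) × 1.4639 ≈ 0.9955

c* ≈ 1.00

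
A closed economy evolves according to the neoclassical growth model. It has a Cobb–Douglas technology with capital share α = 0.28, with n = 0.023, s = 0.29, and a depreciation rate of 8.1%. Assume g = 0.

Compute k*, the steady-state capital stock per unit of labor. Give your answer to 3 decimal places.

k* ≈ 4.155

In steady state, investment equals break-even investment: s·k^α = (n + δ)·k.
Dividing both sides by k: k^(1−α) = s / (n + δ).
k^0.72 = 0.29 / (0.023 + 0.081) = 0.29 / 0.104 = 2.7885
k* = 2.7885^(1/0.72) ≈ 4.1550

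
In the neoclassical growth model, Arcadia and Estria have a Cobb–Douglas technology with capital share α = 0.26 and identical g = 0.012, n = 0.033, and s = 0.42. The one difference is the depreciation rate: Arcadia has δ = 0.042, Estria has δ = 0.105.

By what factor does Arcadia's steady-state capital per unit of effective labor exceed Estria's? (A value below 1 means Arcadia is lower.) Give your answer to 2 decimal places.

ratio ≈ 2.09

Steady-state k* = [s/(n + g + δ)]^(1/(1−α)), so the ratio is [ (s_A/(n + g + δ)_A) / (s_E/(n + g + δ)_E) ]^1.3514.
s_A/(n + g + δ)_A = 0.42/0.087 = 4.8276; s_E/(n + g + δ)_E = 0.42/0.150 = 2.8000.
Ratio = (4.8276/2.8000)^1.3514 = 1.7241^1.3514 ≈ 2.0878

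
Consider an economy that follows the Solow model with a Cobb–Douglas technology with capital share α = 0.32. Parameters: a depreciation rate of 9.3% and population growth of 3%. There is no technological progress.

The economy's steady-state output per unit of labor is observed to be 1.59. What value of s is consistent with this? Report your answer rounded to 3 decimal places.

Steady state requires s·f(k) = (n + δ)·k, i.e. s·k^α = (n + δ)·k.
Since y* = [s/(n + δ)]^(α/(1−α)), we have s/(n + δ) = (y*)^((1−α)/α) = 1.59^2.125 = 2.6790.
Therefore s = 2.6790 × (n + δ) = 2.6790 × 0.123 = 0.3295.

s ≈ 0.330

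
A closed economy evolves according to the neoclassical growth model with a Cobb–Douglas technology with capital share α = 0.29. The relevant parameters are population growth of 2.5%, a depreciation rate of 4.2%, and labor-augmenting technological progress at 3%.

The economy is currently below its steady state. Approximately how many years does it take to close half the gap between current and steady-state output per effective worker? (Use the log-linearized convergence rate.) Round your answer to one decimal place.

Near the steady state the convergence rate is λ = (1 − α)(n + g + δ).
λ = (1 − 0.29) × 0.097 = 0.71 × 0.097 = 0.06887
Half-life = ln 2 / λ = 0.6931 / 0.06887 ≈ 10.06 years

t_½ ≈ 10.1 years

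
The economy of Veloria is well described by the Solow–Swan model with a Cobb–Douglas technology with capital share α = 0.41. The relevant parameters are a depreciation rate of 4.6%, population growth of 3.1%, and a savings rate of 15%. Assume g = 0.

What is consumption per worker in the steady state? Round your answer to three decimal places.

c* = 1.351

In steady state, investment equals break-even investment: s·k^α = (n + δ)·k.
Dividing both sides by k: k^(1−α) = s / (n + δ).
k^0.59 = 0.15 / (0.031 + 0.046) = 0.15 / 0.077 = 1.9481
k* = 1.9481^(1/0.59) ≈ 3.0965
y* = (k*)^α = 3.0965^0.41 ≈ 1.5895
c* = (1 − s)·y* = (1 − 0.15) × 1.5895 ≈ 1.3511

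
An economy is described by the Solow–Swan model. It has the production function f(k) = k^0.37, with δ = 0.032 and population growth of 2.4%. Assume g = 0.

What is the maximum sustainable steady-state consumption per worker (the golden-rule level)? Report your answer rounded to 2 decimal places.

c_gold ≈ 1.91

At the golden rule, f'(k) = n + δ, so α·k^(α−1) = n + δ and k_gold = (α/(n + δ))^(1/(1−α)).
k_gold = (0.37/0.056)^(1/0.63) = 6.6071^1.5873 ≈ 20.0264
c_gold = f(k_gold) − (n + δ)·k_gold = 3.0310 − 0.056×20.0264 ≈ 1.9095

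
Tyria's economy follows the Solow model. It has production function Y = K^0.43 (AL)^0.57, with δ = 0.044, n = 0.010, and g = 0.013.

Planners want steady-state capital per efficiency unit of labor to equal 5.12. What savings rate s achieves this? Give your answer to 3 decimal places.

At the steady state, Δk = 0, so s·k^α = (n + g + δ)·k.
So s / (n + g + δ) = (k*)^(1−α) = 5.12^0.57 = 2.5368.
Therefore s = 2.5368 × (n + g + δ) = 2.5368 × 0.067 = 0.1700.

s ≈ 0.170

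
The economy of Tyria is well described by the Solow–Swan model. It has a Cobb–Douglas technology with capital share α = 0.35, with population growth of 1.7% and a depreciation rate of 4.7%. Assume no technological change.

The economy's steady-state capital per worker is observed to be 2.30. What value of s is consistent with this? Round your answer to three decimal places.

At the steady state, Δk = 0, so s·k^α = (n + δ)·k.
So s / (n + δ) = (k*)^(1−α) = 2.30^0.65 = 1.7184.
Therefore s = 1.7184 × (n + δ) = 1.7184 × 0.064 = 0.1100.

s ≈ 0.110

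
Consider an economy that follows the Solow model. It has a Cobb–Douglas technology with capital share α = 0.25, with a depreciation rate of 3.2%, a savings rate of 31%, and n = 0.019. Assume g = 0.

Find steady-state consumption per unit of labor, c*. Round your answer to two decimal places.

c* ≈ 1.26

Steady state requires s·f(k) = (n + δ)·k, i.e. s·k^α = (n + δ)·k.
Dividing both sides by k: k^(1−α) = s / (n + δ).
k^0.75 = 0.31 / (0.019 + 0.032) = 0.31 / 0.051 = 6.0784
k* = 6.0784^(1/0.75) ≈ 11.0931
y* = (k*)^α = 11.0931^0.25 ≈ 1.8250
c* = (1 − s)·y* = (1 − 0.31) × 1.8250 ≈ 1.2593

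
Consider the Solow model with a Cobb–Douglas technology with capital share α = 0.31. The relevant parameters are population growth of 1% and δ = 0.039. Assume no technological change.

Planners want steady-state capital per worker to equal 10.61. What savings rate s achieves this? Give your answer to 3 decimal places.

s ≈ 0.250

Steady state requires s·f(k) = (n + δ)·k, i.e. s·k^α = (n + δ)·k.
So s / (n + δ) = (k*)^(1−α) = 10.61^0.69 = 5.1020.
Therefore s = 5.1020 × (n + δ) = 5.1020 × 0.049 = 0.2500.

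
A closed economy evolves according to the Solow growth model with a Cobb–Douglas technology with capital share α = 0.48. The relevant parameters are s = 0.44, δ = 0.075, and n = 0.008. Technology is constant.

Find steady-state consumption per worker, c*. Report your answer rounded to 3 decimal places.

Steady state requires s·f(k) = (n + δ)·k, i.e. s·k^α = (n + δ)·k.
Rearranging, k^(1−α) = s / (n + δ).
k^0.52 = 0.44 / (0.008 + 0.075) = 0.44 / 0.083 = 5.3012
k* = 5.3012^(1/0.52) ≈ 24.7188
y* = (k*)^α = 24.7188^0.48 ≈ 4.6629
c* = (1 − s)·y* = (1 − 0.44) × 4.6629 ≈ 2.6112

c* ≈ 2.611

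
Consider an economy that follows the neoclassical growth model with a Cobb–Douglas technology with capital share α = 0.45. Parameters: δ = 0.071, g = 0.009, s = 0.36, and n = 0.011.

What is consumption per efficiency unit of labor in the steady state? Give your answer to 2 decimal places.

At the steady state, Δk = 0, so s·k^α = (n + g + δ)·k.
Dividing both sides by k: k^(1−α) = s / (n + g + δ).
k^0.55 = 0.36 / (0.011 + 0.009 + 0.071) = 0.36 / 0.091 = 3.9560
k* = 3.9560^(1/0.55) ≈ 12.1877
y* = (k*)^α = 12.1877^0.45 ≈ 3.0808
c* = (1 − s)·y* = (1 − 0.36) × 3.0808 ≈ 1.9717

c* ≈ 1.97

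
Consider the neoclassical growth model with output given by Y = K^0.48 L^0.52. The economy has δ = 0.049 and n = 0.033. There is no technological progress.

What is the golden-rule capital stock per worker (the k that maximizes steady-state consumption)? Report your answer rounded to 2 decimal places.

k_gold ≈ 29.91

The golden rule sets f'(k) = n + δ, i.e. α·k^(α−1) = n + δ.
So k^(1−α) = α / (n + δ) = 0.48 / 0.082 = 5.8537.
k_gold = 5.8537^(1/0.52) ≈ 29.9108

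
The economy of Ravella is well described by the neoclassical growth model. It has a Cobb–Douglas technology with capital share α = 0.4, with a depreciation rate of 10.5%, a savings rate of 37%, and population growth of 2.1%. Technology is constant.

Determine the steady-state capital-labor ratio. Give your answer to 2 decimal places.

At the steady state, Δk = 0, so s·k^α = (n + δ)·k.
Dividing both sides by k: k^(1−α) = s / (n + δ).
k^0.6 = 0.37 / (0.021 + 0.105) = 0.37 / 0.126 = 2.9365
k* = 2.9365^(1/0.6) ≈ 6.0217

k* ≈ 6.02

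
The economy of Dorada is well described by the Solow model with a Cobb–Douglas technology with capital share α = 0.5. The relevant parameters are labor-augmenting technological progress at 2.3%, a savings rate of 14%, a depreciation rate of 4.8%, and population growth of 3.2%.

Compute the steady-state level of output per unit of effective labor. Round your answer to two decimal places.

In steady state, investment equals break-even investment: s·k^α = (n + g + δ)·k.
Rearranging, k^(1−α) = s / (n + g + δ).
k^0.5 = 0.14 / (0.032 + 0.023 + 0.048) = 0.14 / 0.103 = 1.3592
k* = 1.3592^(1/0.5) ≈ 1.8474
y* = (k*)^α = 1.8474^0.5 ≈ 1.3592

y* ≈ 1.36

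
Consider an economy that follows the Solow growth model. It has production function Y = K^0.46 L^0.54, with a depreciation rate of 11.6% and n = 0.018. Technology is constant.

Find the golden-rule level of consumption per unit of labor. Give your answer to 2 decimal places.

c_gold ≈ 1.54

At the golden rule, f'(k) = n + δ, so α·k^(α−1) = n + δ and k_gold = (α/(n + δ))^(1/(1−α)).
k_gold = (0.46/0.134)^(1/0.54) = 3.4328^1.8519 ≈ 9.8167
c_gold = f(k_gold) − (n + δ)·k_gold = 2.8596 − 0.134×9.8167 ≈ 1.5442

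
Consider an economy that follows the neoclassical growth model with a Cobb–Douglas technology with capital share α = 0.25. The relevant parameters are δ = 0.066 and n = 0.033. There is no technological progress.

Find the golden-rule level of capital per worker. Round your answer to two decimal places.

k_gold ≈ 3.44

The golden rule sets f'(k) = n + δ, i.e. α·k^(α−1) = n + δ.
So k^(1−α) = α / (n + δ) = 0.25 / 0.099 = 2.5253.
k_gold = 2.5253^(1/0.75) ≈ 3.4389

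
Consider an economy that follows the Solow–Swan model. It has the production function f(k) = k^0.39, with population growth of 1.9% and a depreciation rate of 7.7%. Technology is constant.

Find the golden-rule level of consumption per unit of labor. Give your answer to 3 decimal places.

At the golden rule, f'(k) = n + δ, so α·k^(α−1) = n + δ and k_gold = (α/(n + δ))^(1/(1−α)).
k_gold = (0.39/0.096)^(1/0.61) = 4.0625^1.6393 ≈ 9.9539
c_gold = f(k_gold) − (n + δ)·k_gold = 2.4503 − 0.096×9.9539 ≈ 1.4947

c_gold ≈ 1.495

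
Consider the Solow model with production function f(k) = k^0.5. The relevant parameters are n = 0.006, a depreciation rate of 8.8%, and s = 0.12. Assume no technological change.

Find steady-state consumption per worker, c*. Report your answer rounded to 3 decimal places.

c* ≈ 1.123

At the steady state, Δk = 0, so s·k^α = (n + δ)·k.
Dividing both sides by k: k^(1−α) = s / (n + δ).
k^0.5 = 0.12 / (0.006 + 0.088) = 0.12 / 0.094 = 1.2766
k* = 1.2766^(1/0.5) ≈ 1.6297
y* = (k*)^α = 1.6297^0.5 ≈ 1.2766
c* = (1 − s)·y* = (1 − 0.12) × 1.2766 ≈ 1.1234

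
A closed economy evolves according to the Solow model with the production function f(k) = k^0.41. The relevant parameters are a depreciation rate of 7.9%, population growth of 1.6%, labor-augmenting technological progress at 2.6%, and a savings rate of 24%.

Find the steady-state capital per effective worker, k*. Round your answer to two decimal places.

At the steady state, Δk = 0, so s·k^α = (n + g + δ)·k.
Dividing both sides by k: k^(1−α) = s / (n + g + δ).
k^0.59 = 0.24 / (0.016 + 0.026 + 0.079) = 0.24 / 0.121 = 1.9835
k* = 1.9835^(1/0.59) ≈ 3.1924

k* ≈ 3.19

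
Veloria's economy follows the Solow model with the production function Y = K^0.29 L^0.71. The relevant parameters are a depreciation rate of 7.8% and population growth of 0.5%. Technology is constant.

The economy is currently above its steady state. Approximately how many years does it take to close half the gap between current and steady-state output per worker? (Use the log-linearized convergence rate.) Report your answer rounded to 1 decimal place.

Near the steady state the convergence rate is λ = (1 − α)(n + δ).
λ = (1 − 0.29) × 0.083 = 0.71 × 0.083 = 0.05893
Half-life = ln 2 / λ = 0.6931 / 0.05893 ≈ 11.76 years

about 11.8 years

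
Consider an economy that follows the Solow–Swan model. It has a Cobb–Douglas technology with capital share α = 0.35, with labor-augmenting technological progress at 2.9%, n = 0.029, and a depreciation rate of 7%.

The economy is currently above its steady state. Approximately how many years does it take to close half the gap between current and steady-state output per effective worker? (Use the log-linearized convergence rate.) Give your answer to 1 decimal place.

Near the steady state the convergence rate is λ = (1 − α)(n + g + δ).
λ = (1 − 0.35) × 0.128 = 0.65 × 0.128 = 0.0832
Half-life = ln 2 / λ = 0.6931 / 0.0832 ≈ 8.33 years

half-life ≈ 8.3 years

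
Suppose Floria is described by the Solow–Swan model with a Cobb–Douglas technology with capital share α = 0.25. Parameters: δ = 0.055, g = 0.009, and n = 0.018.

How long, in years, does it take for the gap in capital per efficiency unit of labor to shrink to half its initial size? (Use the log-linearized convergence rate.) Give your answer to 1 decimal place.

t_½ ≈ 11.3 years

Near the steady state the convergence rate is λ = (1 − α)(n + g + δ).
λ = (1 − 0.25) × 0.082 = 0.75 × 0.082 = 0.0615
Half-life = ln 2 / λ = 0.6931 / 0.0615 ≈ 11.27 years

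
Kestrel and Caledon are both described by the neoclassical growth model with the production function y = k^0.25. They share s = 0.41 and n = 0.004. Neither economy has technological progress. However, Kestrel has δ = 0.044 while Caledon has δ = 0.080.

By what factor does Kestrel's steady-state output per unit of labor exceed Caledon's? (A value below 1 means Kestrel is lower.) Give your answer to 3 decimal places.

y*_K / y*_C ≈ 1.205

Steady-state y* = [s/(n + δ)]^(α/(1−α)), so the ratio is [ (s_K/(n + δ)_K) / (s_C/(n + δ)_C) ]^0.3333.
s_K/(n + δ)_K = 0.41/0.048 = 8.5417; s_C/(n + δ)_C = 0.41/0.084 = 4.8810.
Ratio = (8.5417/4.8810)^0.3333 = 1.7500^0.3333 ≈ 1.2050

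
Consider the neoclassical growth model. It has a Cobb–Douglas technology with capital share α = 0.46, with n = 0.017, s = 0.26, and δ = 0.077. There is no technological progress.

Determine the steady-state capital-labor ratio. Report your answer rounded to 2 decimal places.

Steady state requires s·f(k) = (n + δ)·k, i.e. s·k^α = (n + δ)·k.
Rearranging, k^(1−α) = s / (n + δ).
k^0.54 = 0.26 / (0.017 + 0.077) = 0.26 / 0.094 = 2.7660
k* = 2.7660^(1/0.54) ≈ 6.5803

k* ≈ 6.58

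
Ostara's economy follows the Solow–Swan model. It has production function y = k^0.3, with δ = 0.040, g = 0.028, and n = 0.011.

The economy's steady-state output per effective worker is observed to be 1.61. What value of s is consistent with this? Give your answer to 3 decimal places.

s ≈ 0.240

Steady state requires s·f(k) = (n + g + δ)·k, i.e. s·k^α = (n + g + δ)·k.
Since y* = [s/(n + g + δ)]^(α/(1−α)), we have s/(n + g + δ) = (y*)^((1−α)/α) = 1.61^2.3333 = 3.0380.
Therefore s = 3.0380 × (n + g + δ) = 3.0380 × 0.079 = 0.2400.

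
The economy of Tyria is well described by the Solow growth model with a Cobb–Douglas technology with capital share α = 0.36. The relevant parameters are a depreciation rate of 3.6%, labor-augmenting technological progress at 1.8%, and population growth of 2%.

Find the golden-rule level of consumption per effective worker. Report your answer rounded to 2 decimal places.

c_gold ≈ 1.56

At the golden rule, f'(k) = n + g + δ, so α·k^(α−1) = n + g + δ and k_gold = (α/(n + g + δ))^(1/(1−α)).
k_gold = (0.36/0.074)^(1/0.64) = 4.8649^1.5625 ≈ 11.8455
c_gold = f(k_gold) − (n + g + δ)·k_gold = 2.4349 − 0.074×11.8455 ≈ 1.5583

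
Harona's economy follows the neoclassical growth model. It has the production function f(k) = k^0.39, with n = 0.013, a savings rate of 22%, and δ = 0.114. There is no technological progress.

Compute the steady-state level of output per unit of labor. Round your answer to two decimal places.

y* = 1.42

At the steady state, Δk = 0, so s·k^α = (n + δ)·k.
Dividing both sides by k: k^(1−α) = s / (n + δ).
k^0.61 = 0.22 / (0.013 + 0.114) = 0.22 / 0.127 = 1.7323
k* = 1.7323^(1/0.61) ≈ 2.4614
y* = (k*)^α = 2.4614^0.39 ≈ 1.4209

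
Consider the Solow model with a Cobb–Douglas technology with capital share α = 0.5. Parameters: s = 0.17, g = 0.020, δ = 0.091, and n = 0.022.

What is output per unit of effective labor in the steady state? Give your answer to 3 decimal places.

Steady state requires s·f(k) = (n + g + δ)·k, i.e. s·k^α = (n + g + δ)·k.
Rearranging, k^(1−α) = s / (n + g + δ).
k^0.5 = 0.17 / (0.022 + 0.020 + 0.091) = 0.17 / 0.133 = 1.2782
k* = 1.2782^(1/0.5) ≈ 1.6338
y* = (k*)^α = 1.6338^0.5 ≈ 1.2782

y* ≈ 1.278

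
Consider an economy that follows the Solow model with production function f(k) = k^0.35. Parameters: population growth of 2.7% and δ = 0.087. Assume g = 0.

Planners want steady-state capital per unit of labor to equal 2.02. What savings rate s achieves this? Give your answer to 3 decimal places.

s ≈ 0.180

Steady state requires s·f(k) = (n + δ)·k, i.e. s·k^α = (n + δ)·k.
So s / (n + δ) = (k*)^(1−α) = 2.02^0.65 = 1.5794.
Therefore s = 1.5794 × (n + δ) = 1.5794 × 0.114 = 0.1801.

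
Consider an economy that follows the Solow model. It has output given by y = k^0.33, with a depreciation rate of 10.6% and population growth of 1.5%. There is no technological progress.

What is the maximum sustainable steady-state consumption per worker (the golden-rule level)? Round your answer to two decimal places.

At the golden rule, f'(k) = n + δ, so α·k^(α−1) = n + δ and k_gold = (α/(n + δ))^(1/(1−α)).
k_gold = (0.33/0.121)^(1/0.67) = 2.7273^1.4925 ≈ 4.4702
c_gold = f(k_gold) − (n + δ)·k_gold = 1.6391 − 0.121×4.4702 ≈ 1.0982

c_gold ≈ 1.10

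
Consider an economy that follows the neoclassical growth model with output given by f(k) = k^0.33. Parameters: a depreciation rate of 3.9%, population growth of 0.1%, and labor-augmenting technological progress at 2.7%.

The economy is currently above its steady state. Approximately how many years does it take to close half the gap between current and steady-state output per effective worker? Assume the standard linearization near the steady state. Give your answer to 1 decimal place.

t_½ ≈ 15.4 years

Near the steady state the convergence rate is λ = (1 − α)(n + g + δ).
λ = (1 − 0.33) × 0.067 = 0.67 × 0.067 = 0.04489
Half-life = ln 2 / λ = 0.6931 / 0.04489 ≈ 15.44 years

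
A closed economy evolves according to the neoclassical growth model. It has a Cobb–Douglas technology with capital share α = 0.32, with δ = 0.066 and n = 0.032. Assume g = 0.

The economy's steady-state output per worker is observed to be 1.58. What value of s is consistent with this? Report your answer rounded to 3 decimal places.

In steady state, investment equals break-even investment: s·k^α = (n + δ)·k.
Since y* = [s/(n + δ)]^(α/(1−α)), we have s/(n + δ) = (y*)^((1−α)/α) = 1.58^2.125 = 2.6433.
Therefore s = 2.6433 × (n + δ) = 2.6433 × 0.098 = 0.2590.

s ≈ 0.259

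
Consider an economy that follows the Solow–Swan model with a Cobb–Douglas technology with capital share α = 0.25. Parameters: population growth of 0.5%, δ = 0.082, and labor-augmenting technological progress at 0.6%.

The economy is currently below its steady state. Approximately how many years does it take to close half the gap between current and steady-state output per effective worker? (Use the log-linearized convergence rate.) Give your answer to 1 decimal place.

about 9.9 years

Near the steady state the convergence rate is λ = (1 − α)(n + g + δ).
λ = (1 − 0.25) × 0.093 = 0.75 × 0.093 = 0.06975
Half-life = ln 2 / λ = 0.6931 / 0.06975 ≈ 9.94 years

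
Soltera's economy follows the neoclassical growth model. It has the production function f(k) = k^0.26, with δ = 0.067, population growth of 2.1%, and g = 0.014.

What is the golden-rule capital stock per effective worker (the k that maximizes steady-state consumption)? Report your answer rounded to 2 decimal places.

The golden rule sets f'(k) = n + g + δ, i.e. α·k^(α−1) = n + g + δ.
So k^(1−α) = α / (n + g + δ) = 0.26 / 0.102 = 2.5490.
k_gold = 2.5490^(1/0.74) ≈ 3.5412

k_gold ≈ 3.54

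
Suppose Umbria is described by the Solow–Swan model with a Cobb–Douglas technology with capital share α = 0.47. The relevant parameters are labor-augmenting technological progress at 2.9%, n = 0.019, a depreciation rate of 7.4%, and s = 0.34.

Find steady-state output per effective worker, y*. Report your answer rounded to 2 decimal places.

In steady state, investment equals break-even investment: s·k^α = (n + g + δ)·k.
Rearranging, k^(1−α) = s / (n + g + δ).
k^0.53 = 0.34 / (0.019 + 0.029 + 0.074) = 0.34 / 0.122 = 2.7869
k* = 2.7869^(1/0.53) ≈ 6.9159
y* = (k*)^α = 6.9159^0.47 ≈ 2.4816

y* = 2.48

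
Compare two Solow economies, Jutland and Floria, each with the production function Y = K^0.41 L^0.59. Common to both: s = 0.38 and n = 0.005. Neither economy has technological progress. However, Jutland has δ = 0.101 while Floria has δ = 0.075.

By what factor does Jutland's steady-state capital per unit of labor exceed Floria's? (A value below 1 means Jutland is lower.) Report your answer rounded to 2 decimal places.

Steady-state k* = [s/(n + δ)]^(1/(1−α)), so the ratio is [ (s_J/(n + δ)_J) / (s_F/(n + δ)_F) ]^1.6949.
s_J/(n + δ)_J = 0.38/0.106 = 3.5849; s_F/(n + δ)_F = 0.38/0.080 = 4.7500.
Ratio = (3.5849/4.7500)^1.6949 = 0.7547^1.6949 ≈ 0.6206

ratio ≈ 0.62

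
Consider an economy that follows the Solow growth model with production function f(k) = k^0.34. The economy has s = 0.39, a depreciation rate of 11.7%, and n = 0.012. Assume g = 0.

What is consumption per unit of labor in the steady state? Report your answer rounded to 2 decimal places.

c* = 1.08

Steady state requires s·f(k) = (n + δ)·k, i.e. s·k^α = (n + δ)·k.
Rearranging, k^(1−α) = s / (n + δ).
k^0.66 = 0.39 / (0.012 + 0.117) = 0.39 / 0.129 = 3.0233
k* = 3.0233^(1/0.66) ≈ 5.3457
y* = (k*)^α = 5.3457^0.34 ≈ 1.7682
c* = (1 − s)·y* = (1 − 0.39) × 1.7682 ≈ 1.0786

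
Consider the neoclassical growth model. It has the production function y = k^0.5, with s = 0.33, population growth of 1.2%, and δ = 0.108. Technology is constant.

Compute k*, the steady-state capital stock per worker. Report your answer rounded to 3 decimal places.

At the steady state, Δk = 0, so s·k^α = (n + δ)·k.
Dividing both sides by k: k^(1−α) = s / (n + δ).
k^0.5 = 0.33 / (0.012 + 0.108) = 0.33 / 0.120 = 2.7500
k* = 2.7500^(1/0.5) ≈ 7.5625

k* ≈ 7.563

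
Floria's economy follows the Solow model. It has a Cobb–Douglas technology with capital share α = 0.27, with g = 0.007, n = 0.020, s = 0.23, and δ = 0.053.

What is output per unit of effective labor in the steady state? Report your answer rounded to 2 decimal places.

y* = 1.48

At the steady state, Δk = 0, so s·k^α = (n + g + δ)·k.
Rearranging, k^(1−α) = s / (n + g + δ).
k^0.73 = 0.23 / (0.020 + 0.007 + 0.053) = 0.23 / 0.080 = 2.8750
k* = 2.8750^(1/0.73) ≈ 4.2488
y* = (k*)^α = 4.2488^0.27 ≈ 1.4779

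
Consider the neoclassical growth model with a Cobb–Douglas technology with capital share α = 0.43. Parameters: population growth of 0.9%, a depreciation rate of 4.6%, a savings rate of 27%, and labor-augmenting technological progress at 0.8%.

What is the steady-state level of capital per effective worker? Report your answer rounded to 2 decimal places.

In steady state, investment equals break-even investment: s·k^α = (n + g + δ)·k.
Rearranging, k^(1−α) = s / (n + g + δ).
k^0.57 = 0.27 / (0.009 + 0.008 + 0.046) = 0.27 / 0.063 = 4.2857
k* = 4.2857^(1/0.57) ≈ 12.8472

k* ≈ 12.85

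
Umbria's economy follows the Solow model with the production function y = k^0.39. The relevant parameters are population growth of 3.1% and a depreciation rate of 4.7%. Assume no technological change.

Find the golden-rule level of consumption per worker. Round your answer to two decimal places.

c_gold ≈ 1.71

At the golden rule, f'(k) = n + δ, so α·k^(α−1) = n + δ and k_gold = (α/(n + δ))^(1/(1−α)).
k_gold = (0.39/0.078)^(1/0.61) = 5.0000^1.6393 ≈ 13.9901
c_gold = f(k_gold) − (n + δ)·k_gold = 2.7981 − 0.078×13.9901 ≈ 1.7069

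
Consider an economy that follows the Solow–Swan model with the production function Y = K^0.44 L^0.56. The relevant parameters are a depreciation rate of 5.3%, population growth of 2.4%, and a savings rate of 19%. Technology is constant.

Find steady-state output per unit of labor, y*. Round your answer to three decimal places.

y* = 2.033

In steady state, investment equals break-even investment: s·k^α = (n + δ)·k.
Rearranging, k^(1−α) = s / (n + δ).
k^0.56 = 0.19 / (0.024 + 0.053) = 0.19 / 0.077 = 2.4675
k* = 2.4675^(1/0.56) ≈ 5.0172
y* = (k*)^α = 5.0172^0.44 ≈ 2.0333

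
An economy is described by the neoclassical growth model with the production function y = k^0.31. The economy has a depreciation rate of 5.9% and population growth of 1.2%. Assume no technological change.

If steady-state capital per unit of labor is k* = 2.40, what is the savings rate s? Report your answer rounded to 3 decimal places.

In steady state, investment equals break-even investment: s·k^α = (n + δ)·k.
So s / (n + δ) = (k*)^(1−α) = 2.40^0.69 = 1.8296.
Therefore s = 1.8296 × (n + δ) = 1.8296 × 0.071 = 0.1299.

s ≈ 0.130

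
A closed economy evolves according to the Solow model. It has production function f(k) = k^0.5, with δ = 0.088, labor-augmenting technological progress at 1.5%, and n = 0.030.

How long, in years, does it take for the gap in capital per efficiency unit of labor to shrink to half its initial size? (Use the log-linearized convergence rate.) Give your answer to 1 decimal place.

about 10.4 years

Near the steady state the convergence rate is λ = (1 − α)(n + g + δ).
λ = (1 − 0.5) × 0.133 = 0.5 × 0.133 = 0.0665
Half-life = ln 2 / λ = 0.6931 / 0.0665 ≈ 10.42 years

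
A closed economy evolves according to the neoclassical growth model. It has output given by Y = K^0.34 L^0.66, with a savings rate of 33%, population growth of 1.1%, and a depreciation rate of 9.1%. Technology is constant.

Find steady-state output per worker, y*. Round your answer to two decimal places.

y* = 1.83

In steady state, investment equals break-even investment: s·k^α = (n + δ)·k.
Rearranging, k^(1−α) = s / (n + δ).
k^0.66 = 0.33 / (0.011 + 0.091) = 0.33 / 0.102 = 3.2353
k* = 3.2353^(1/0.66) ≈ 5.9238
y* = (k*)^α = 5.9238^0.34 ≈ 1.8310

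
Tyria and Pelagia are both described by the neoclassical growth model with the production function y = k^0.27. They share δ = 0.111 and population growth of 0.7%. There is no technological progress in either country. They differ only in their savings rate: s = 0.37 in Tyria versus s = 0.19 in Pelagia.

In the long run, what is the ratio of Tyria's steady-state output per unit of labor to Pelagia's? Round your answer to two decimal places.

ratio ≈ 1.28

Steady-state y* = [s/(n + δ)]^(α/(1−α)), so the ratio is [ (s_T/(n + δ)_T) / (s_P/(n + δ)_P) ]^0.3699.
s_T/(n + δ)_T = 0.37/0.118 = 3.1356; s_P/(n + δ)_P = 0.19/0.118 = 1.6102.
Ratio = (3.1356/1.6102)^0.3699 = 1.9473^0.3699 ≈ 1.2796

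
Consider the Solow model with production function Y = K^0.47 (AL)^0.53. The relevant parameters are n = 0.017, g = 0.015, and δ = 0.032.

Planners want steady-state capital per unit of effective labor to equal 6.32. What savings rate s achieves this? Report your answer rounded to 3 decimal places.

s ≈ 0.170

In steady state, investment equals break-even investment: s·k^α = (n + g + δ)·k.
So s / (n + g + δ) = (k*)^(1−α) = 6.32^0.53 = 2.6569.
Therefore s = 2.6569 × (n + g + δ) = 2.6569 × 0.064 = 0.1700.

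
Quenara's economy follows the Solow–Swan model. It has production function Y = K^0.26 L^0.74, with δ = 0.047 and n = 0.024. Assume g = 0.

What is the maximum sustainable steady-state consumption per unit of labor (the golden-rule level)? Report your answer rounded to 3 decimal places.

At the golden rule, f'(k) = n + δ, so α·k^(α−1) = n + δ and k_gold = (α/(n + δ))^(1/(1−α)).
k_gold = (0.26/0.071)^(1/0.74) = 3.6620^1.3514 ≈ 5.7784
c_gold = f(k_gold) − (n + δ)·k_gold = 1.5779 − 0.071×5.7784 ≈ 1.1676

c_gold ≈ 1.168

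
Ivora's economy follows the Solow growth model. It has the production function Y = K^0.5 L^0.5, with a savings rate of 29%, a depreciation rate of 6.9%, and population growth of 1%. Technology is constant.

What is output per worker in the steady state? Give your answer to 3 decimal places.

y* = 3.671

Steady state requires s·f(k) = (n + δ)·k, i.e. s·k^α = (n + δ)·k.
Dividing both sides by k: k^(1−α) = s / (n + δ).
k^0.5 = 0.29 / (0.010 + 0.069) = 0.29 / 0.079 = 3.6709
k* = 3.6709^(1/0.5) ≈ 13.4755
y* = (k*)^α = 13.4755^0.5 ≈ 3.6709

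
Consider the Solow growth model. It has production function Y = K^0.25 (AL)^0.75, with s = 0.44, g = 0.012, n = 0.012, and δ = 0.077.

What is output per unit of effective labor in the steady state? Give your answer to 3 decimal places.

y* ≈ 1.633

Steady state requires s·f(k) = (n + g + δ)·k, i.e. s·k^α = (n + g + δ)·k.
Dividing both sides by k: k^(1−α) = s / (n + g + δ).
k^0.75 = 0.44 / (0.012 + 0.012 + 0.077) = 0.44 / 0.101 = 4.3564
k* = 4.3564^(1/0.75) ≈ 7.1149
y* = (k*)^α = 7.1149^0.25 ≈ 1.6332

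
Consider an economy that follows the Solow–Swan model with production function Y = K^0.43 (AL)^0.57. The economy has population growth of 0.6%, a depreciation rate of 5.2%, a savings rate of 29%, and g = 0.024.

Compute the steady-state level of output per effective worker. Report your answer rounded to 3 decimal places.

Steady state requires s·f(k) = (n + g + δ)·k, i.e. s·k^α = (n + g + δ)·k.
Rearranging, k^(1−α) = s / (n + g + δ).
k^0.57 = 0.29 / (0.006 + 0.024 + 0.052) = 0.29 / 0.082 = 3.5366
k* = 3.5366^(1/0.57) ≈ 9.1713
y* = (k*)^α = 9.1713^0.43 ≈ 2.5933

y* ≈ 2.593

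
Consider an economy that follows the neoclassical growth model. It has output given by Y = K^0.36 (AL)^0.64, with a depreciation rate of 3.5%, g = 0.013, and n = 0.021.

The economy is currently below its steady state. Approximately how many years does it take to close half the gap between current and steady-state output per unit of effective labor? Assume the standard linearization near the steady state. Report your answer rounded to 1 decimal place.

Near the steady state the convergence rate is λ = (1 − α)(n + g + δ).
λ = (1 − 0.36) × 0.069 = 0.64 × 0.069 = 0.04416
Half-life = ln 2 / λ = 0.6931 / 0.04416 ≈ 15.70 years

t_½ ≈ 15.7 years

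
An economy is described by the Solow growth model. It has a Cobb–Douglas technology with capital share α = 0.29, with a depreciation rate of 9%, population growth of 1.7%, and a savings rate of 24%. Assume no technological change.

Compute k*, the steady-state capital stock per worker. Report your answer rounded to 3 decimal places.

At the steady state, Δk = 0, so s·k^α = (n + δ)·k.
Dividing both sides by k: k^(1−α) = s / (n + δ).
k^0.71 = 0.24 / (0.017 + 0.090) = 0.24 / 0.107 = 2.2430
k* = 2.2430^(1/0.71) ≈ 3.1198

k* = 3.120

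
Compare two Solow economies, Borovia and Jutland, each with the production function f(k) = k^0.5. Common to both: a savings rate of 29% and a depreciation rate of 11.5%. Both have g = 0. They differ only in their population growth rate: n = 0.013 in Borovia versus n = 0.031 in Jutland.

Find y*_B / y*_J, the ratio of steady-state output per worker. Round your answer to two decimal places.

y*_B / y*_J ≈ 1.14

Steady-state y* = [s/(n + δ)]^(α/(1−α)), so the ratio is [ (s_B/(n + δ)_B) / (s_J/(n + δ)_J) ]^1.
s_B/(n + δ)_B = 0.29/0.128 = 2.2656; s_J/(n + δ)_J = 0.29/0.146 = 1.9863.
Ratio = (2.2656/1.9863)^1 = 1.1406^1 ≈ 1.1406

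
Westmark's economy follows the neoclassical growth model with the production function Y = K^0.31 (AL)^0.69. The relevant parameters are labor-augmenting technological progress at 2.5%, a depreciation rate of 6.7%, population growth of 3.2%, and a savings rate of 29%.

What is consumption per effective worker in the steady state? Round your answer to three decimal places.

In steady state, investment equals break-even investment: s·k^α = (n + g + δ)·k.
Rearranging, k^(1−α) = s / (n + g + δ).
k^0.69 = 0.29 / (0.032 + 0.025 + 0.067) = 0.29 / 0.124 = 2.3387
k* = 2.3387^(1/0.69) ≈ 3.4257
y* = (k*)^α = 3.4257^0.31 ≈ 1.4648
c* = (1 − s)·y* = (1 − 0.29) × 1.4648 ≈ 1.0400

c* ≈ 1.040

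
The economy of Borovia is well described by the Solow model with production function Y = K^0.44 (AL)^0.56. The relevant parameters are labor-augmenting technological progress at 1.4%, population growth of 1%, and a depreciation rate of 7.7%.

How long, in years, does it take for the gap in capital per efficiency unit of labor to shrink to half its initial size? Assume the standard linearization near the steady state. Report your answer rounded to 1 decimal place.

Near the steady state the convergence rate is λ = (1 − α)(n + g + δ).
λ = (1 − 0.44) × 0.101 = 0.56 × 0.101 = 0.05656
Half-life = ln 2 / λ = 0.6931 / 0.05656 ≈ 12.25 years

half-life ≈ 12.3 years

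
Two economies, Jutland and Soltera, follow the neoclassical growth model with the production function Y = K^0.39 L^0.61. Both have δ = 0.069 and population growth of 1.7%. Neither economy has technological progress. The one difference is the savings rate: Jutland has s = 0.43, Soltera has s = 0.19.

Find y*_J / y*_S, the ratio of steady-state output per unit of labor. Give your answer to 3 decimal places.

Steady-state y* = [s/(n + δ)]^(α/(1−α)), so the ratio is [ (s_J/(n + δ)_J) / (s_S/(n + δ)_S) ]^0.6393.
s_J/(n + δ)_J = 0.43/0.086 = 5.0000; s_S/(n + δ)_S = 0.19/0.086 = 2.2093.
Ratio = (5.0000/2.2093)^0.6393 = 2.2632^0.6393 ≈ 1.6857

ratio ≈ 1.686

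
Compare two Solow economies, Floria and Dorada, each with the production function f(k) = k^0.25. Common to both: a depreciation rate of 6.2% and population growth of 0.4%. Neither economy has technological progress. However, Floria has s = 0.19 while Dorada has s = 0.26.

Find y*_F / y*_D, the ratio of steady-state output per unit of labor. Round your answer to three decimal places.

ratio ≈ 0.901

Steady-state y* = [s/(n + δ)]^(α/(1−α)), so the ratio is [ (s_F/(n + δ)_F) / (s_D/(n + δ)_D) ]^0.3333.
s_F/(n + δ)_F = 0.19/0.066 = 2.8788; s_D/(n + δ)_D = 0.26/0.066 = 3.9394.
Ratio = (2.8788/3.9394)^0.3333 = 0.7308^0.3333 ≈ 0.9007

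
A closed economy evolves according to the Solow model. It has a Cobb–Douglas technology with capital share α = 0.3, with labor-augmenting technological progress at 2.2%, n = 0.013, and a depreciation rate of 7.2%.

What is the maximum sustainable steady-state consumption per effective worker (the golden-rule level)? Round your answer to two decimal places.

At the golden rule, f'(k) = n + g + δ, so α·k^(α−1) = n + g + δ and k_gold = (α/(n + g + δ))^(1/(1−α)).
k_gold = (0.3/0.107)^(1/0.7) = 2.8037^1.4286 ≈ 4.3614
c_gold = f(k_gold) − (n + g + δ)·k_gold = 1.5556 − 0.107×4.3614 ≈ 1.0889

c_gold ≈ 1.09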